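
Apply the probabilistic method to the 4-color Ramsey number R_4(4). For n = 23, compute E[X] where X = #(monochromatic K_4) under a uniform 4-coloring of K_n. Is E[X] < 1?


E[X] = C(23, 4) · 4^{1 − 6} = 8855 · 4^{−5} = 8855/1024.
As a reduced fraction: E[X] = 8855/1024 ≈ 8.6474609.
Is E[X] < 1? NO.
Since E[X] ≥ 1, the first-moment bound is inconclusive at n = 23; it does NOT by itself certify R_4(4) > 23.

E[X] = 8855/1024 ≈ 8.6474609; E[X] ≥ 1; first-moment method inconclusive here.


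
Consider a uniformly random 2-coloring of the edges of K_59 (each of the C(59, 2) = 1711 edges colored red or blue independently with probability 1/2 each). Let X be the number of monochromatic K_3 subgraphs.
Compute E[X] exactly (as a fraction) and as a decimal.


Let X = Σ_S X_S over the C(59, 3) = 32509 subsets S of size 3, where X_S = 1 if the K_3 on S is monochromatic.
For a fixed S, the K_3 on S has C(3, 2) = 3 edges. P[all 3 edges red] = (1/2)^3, and likewise for blue, so P[monochromatic] = 2·(1/2)^3 = 2^{1 − 3} = 1/4.
By linearity of expectation: E[X] = C(59, 3) · 2^{1 − 3} = 32509 · 1/4 = 32509/4.
Numerically: E[X] ≈ 8127.2500.

E[X] = C(59,3)·2^(1−C(3,2)) = 32509/4 ≈ 8127.2500.


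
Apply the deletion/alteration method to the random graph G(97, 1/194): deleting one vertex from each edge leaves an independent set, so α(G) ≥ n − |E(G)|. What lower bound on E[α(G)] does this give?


E[|E(G)|] = C(97, 2)·p = 4656 · (1/194) = 24.
E[α(G)] ≥ n − E[|E(G)|] = 97 − 24 = 73.
Numerically: ≈ 73.000.
(This is only a lower bound; the true E[α(G)] may be larger.)

E[α(G)] ≥ 73 ≈ 73.000.


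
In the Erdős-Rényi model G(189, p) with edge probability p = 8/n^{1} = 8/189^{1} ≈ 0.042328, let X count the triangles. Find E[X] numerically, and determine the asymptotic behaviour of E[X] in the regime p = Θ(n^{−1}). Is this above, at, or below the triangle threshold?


Number of potential triangles: C(189, 3) = 1107414.
Each occurs with probability p³ ≈ (0.042328)³ ≈ 7.5837594e-05.
By linearity: E[X] = C(189, 3)·p³ ≈ 1107414 · 7.5837594e-05 ≈ 83.98361.
Here α = 1, so p = 8/n is exactly at the triangle threshold p ~ 1/n. Asymptotically E[X] → c³/6 = 8³/6 = 256/3 ≈ 85.33333, a bounded constant. In this regime the triangle count is asymptotically Poisson(c³/6).

E[X] ≈ 83.98361; in regime p = Θ(1/n^{1}) E[X] stays bounded (at the triangle threshold p ~ 1/n).


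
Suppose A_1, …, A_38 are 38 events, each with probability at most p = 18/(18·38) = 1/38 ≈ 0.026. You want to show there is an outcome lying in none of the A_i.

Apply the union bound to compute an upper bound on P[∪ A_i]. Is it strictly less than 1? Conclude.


Union bound: P[∪_{i=1}^{38} A_i] ≤ Σ_i P[A_i] ≤ 38·p = 38·(1/38) = 1.
Numerically: 1 ≈ 1.000.
Is 1 < 1? NO.
Since the bound 1 is ≥ 1, the union bound is uninformative here; it does NOT by itself certify existence.

38·p = 1 ≈ 1.000; existence NOT certified by the union bound.


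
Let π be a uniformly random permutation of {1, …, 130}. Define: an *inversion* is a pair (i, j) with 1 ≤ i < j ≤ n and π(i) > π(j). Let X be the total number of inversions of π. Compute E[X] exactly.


Write X = Σ X_I over the C(130, 2) = 8385 pairs i < j, with X_I the indicator of one inversion.
There are 8385 indicators.
For each fixed pair i < j, the values π(i) and π(j) are two distinct elements of {1, …, 130} in uniformly random order; by symmetry P[π(i) > π(j)] = 1/2.
By linearity: E[X] = 8385 · (1/2) = C(130, 2) · (1/2) = 8385/2 = 8385/2 ≈ 4192.5000.

E[X] = 8385/2 = 4192.5000.


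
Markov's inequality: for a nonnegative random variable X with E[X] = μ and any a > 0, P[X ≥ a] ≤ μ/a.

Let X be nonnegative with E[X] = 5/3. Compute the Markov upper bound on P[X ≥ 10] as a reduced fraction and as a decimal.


μ = E[X] = 5/3, a = 10.
Markov: P[X ≥ 10] ≤ μ/a = (5/3)/10 = 1/6.
Numerically: ≈ 0.166667.
(Since a = 10 > μ = 1.666667, the bound 1/6 is < 1 and informative.)

P[X ≥ 10] ≤ 1/6 ≈ 0.166667.


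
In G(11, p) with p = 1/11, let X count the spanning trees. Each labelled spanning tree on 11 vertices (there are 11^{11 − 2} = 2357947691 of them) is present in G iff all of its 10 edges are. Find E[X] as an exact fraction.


K_11 has 11^{11 − 2} = 2357947691 labelled spanning trees.
For each such spanning tree H, let X_H = 1 if all 10 edges of H are present in G. Then P[X_H = 1] = p^{10} = (1/11)^{10} = 1/25937424601.
By linearity: E[X] = Σ_H E[X_H] = 2357947691 · p^{10} = 2357947691 · 1/25937424601 = 1/11.
Numerically: E[X] ≈ 0.09091.

E[X] = 2357947691 · (1/11)^{10} = 1/11 ≈ 0.09091.


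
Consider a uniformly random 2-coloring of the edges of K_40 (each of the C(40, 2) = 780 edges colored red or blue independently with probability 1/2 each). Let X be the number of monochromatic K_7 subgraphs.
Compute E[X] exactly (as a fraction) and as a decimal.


Let X = Σ_S X_S over the C(40, 7) = 18643560 subsets S of size 7, where X_S = 1 if the K_7 on S is monochromatic.
For a fixed S, the K_7 on S has C(7, 2) = 21 edges. P[all 21 edges red] = (1/2)^21, and likewise for blue, so P[monochromatic] = 2·(1/2)^21 = 2^{1 − 21} = 1/1048576.
Summing: E[X] = C(40, 7) · 2^{1 − 21} = 18643560 · 1/1048576 = 2330445/131072.
Numerically: E[X] ≈ 17.780.

E[X] = C(40,7)·2^(1−C(7,2)) = 2330445/131072 ≈ 17.780.


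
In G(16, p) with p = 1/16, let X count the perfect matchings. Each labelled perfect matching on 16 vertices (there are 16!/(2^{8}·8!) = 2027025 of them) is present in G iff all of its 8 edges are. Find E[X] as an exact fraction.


K_16 has 16!/(2^{8}·8!) = 2027025 labelled perfect matchings.
For each such perfect matching H, let X_H = 1 if all 8 edges of H are present in G. Then P[X_H = 1] = p^{8} = (1/16)^{8} = 1/4294967296.
Summing the indicators: E[X] = Σ_H E[X_H] = 2027025 · p^{8} = 2027025 · 1/4294967296 = 2027025/4294967296.
Numerically: E[X] ≈ 0.000472.

E[X] = 2027025 · (1/16)^{8} = 2027025/4294967296 ≈ 0.000472.


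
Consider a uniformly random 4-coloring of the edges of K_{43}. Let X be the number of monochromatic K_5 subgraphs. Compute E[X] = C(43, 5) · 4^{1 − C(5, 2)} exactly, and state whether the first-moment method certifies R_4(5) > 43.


E[X] = C(43, 5) · 4^{1 − 10} = 962598 · 4^{−9} = 962598/262144.
As a reduced fraction: E[X] = 481299/131072 ≈ 3.6720.
Is E[X] < 1? NO.
Since E[X] ≥ 1, the first-moment bound is inconclusive at n = 43; it does NOT by itself certify R_4(5) > 43.

E[X] = 481299/131072 ≈ 3.6720; E[X] ≥ 1; first-moment method inconclusive here.


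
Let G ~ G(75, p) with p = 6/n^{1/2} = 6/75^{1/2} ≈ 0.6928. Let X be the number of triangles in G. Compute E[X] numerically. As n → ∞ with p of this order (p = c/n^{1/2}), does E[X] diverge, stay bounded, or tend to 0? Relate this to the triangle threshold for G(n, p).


Number of potential triangles: C(75, 3) = 67525.
Each occurs with probability p³ ≈ (0.6928)³ ≈ 3.325538e-01.
By linearity: E[X] = C(75, 3)·p³ ≈ 67525 · 3.325538e-01 ≈ 22455.6923.
Since α = 1/2 < 1, p = c/n^{1/2} ≫ 1/n is above the triangle threshold p ~ 1/n. Asymptotically E[X] ~ (c³/6)·n^{3(1−α)} = (6³/6)·n^{1.5} → ∞; triangles are abundant w.h.p.

E[X] ≈ 22455.6923; in regime p = Θ(1/n^{1/2}) E[X] diverges (above the triangle threshold p ~ 1/n).


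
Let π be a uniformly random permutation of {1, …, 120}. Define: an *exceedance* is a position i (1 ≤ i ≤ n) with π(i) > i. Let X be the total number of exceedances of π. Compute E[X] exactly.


Write X = Σ_{i=1}^{120} X_i, where X_i = 1_{π(i) > i}.
For each fixed i, π(i) is uniform over {1, …, 120} (marginal of a uniform permutation), so P[π(i) > i] = (n − i)/n. Summing: Σ_{i=1}^{120} (n − i)/n = (0 + 1 + … + 119)/120 = 120(120 − 1)/(2·120) = (120 − 1)/2.
Hence E[X] = Σ_{i=1}^{120} (120 − i)/120 = 119/2 ≈ 59.5000.

E[X] = 119/2 = 59.5000.


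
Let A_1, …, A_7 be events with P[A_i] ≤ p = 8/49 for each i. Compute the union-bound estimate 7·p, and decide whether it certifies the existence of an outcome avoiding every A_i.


Union bound: P[∪_{i=1}^{7} A_i] ≤ Σ_i P[A_i] ≤ 7·p = 7·(8/49) = 8/7.
Numerically: 8/7 ≈ 1.14286.
Is 8/7 < 1? NO.
Since the bound 8/7 is ≥ 1, the union bound is uninformative here; it does NOT by itself certify existence.

7·p = 8/7 ≈ 1.14286; existence NOT certified by the union bound.


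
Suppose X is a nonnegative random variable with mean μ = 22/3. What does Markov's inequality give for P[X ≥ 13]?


μ = E[X] = 22/3, a = 13.
Markov: P[X ≥ 13] ≤ μ/a = (22/3)/13 = 22/39.
Numerically: ≈ 0.56410.
(Since a = 13 > μ = 7.33333, the bound 22/39 is < 1 and informative.)

P[X ≥ 13] ≤ 22/39 ≈ 0.56410.


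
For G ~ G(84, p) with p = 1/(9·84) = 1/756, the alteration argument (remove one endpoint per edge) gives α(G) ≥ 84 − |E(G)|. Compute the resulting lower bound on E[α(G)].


E[|E(G)|] = C(84, 2)·p = 3486 · (1/756) = 83/18.
E[α(G)] ≥ n − E[|E(G)|] = 84 − 83/18 = 1429/18.
Numerically: ≈ 79.38889.
(This is only a lower bound; the true E[α(G)] may be larger.)

E[α(G)] ≥ 1429/18 ≈ 79.38889.


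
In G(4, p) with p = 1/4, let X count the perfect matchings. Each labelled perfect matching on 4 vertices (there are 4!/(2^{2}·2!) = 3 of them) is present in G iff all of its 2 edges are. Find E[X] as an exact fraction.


K_4 has 4!/(2^{2}·2!) = 3 labelled perfect matchings.
For each such perfect matching H, let X_H = 1 if all 2 edges of H are present in G. Then P[X_H = 1] = p^{2} = (1/4)^{2} = 1/16.
By linearity of expectation: E[X] = Σ_H E[X_H] = 3 · p^{2} = 3 · 1/16 = 3/16.
Numerically: E[X] ≈ 0.1875.

E[X] = 3 · (1/4)^{2} = 3/16 ≈ 0.1875.


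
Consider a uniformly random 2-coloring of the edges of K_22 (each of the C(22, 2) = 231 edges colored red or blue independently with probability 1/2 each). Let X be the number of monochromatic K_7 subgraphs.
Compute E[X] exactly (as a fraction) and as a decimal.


Let X = Σ_S X_S over the C(22, 7) = 170544 subsets S of size 7, where X_S = 1 if the K_7 on S is monochromatic.
For a fixed S, the K_7 on S has C(7, 2) = 21 edges. P[all 21 edges red] = (1/2)^21, and likewise for blue, so P[monochromatic] = 2·(1/2)^21 = 2^{1 − 21} = 1/1048576.
Summing: E[X] = C(22, 7) · 2^{1 − 21} = 170544 · 1/1048576 = 10659/65536.
Numerically: E[X] ≈ 0.16264.

E[X] = C(22,7)·2^(1−C(7,2)) = 10659/65536 ≈ 0.16264.


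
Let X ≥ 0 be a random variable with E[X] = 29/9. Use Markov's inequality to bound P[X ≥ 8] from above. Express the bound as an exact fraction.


μ = E[X] = 29/9, a = 8.
Markov: P[X ≥ 8] ≤ μ/a = (29/9)/8 = 29/72.
Numerically: ≈ 0.402778.
(Since a = 8 > μ = 3.222222, the bound 29/72 is < 1 and informative.)

P[X ≥ 8] ≤ 29/72 ≈ 0.402778.


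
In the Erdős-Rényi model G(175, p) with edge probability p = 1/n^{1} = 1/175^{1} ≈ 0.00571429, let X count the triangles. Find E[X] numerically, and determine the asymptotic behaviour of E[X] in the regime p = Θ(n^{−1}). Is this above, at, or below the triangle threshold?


Number of potential triangles: C(175, 3) = 877975.
Each occurs with probability p³ ≈ (0.00571429)³ ≈ 1.86588921e-07.
By linearity: E[X] = C(175, 3)·p³ ≈ 877975 · 1.86588921e-07 ≈ 0.163820.
Here α = 1, so p = 1/n is exactly at the triangle threshold p ~ 1/n. Asymptotically E[X] → c³/6 = 1³/6 = 1/6 ≈ 0.166667, a bounded constant. In this regime the triangle count is asymptotically Poisson(c³/6).

E[X] ≈ 0.163820; in regime p = Θ(1/n^{1}) E[X] stays bounded (at the triangle threshold p ~ 1/n).


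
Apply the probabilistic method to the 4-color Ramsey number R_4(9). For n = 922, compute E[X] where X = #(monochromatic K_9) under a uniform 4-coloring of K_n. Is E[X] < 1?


E[X] = C(922, 9) · 4^{1 − 36} = 1275867683890227543270 · 4^{−35} = 1275867683890227543270/1180591620717411303424.
As a reduced fraction: E[X] = 637933841945113771635/590295810358705651712 ≈ 1.08070.
Is E[X] < 1? NO.
Since E[X] ≥ 1, the first-moment bound is inconclusive at n = 922; it does NOT by itself certify R_4(9) > 922.

E[X] = 637933841945113771635/590295810358705651712 ≈ 1.08070; E[X] ≥ 1; first-moment method inconclusive here.


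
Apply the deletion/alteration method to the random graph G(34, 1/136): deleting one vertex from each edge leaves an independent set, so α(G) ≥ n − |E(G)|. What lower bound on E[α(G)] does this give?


E[|E(G)|] = C(34, 2)·p = 561 · (1/136) = 33/8.
E[α(G)] ≥ n − E[|E(G)|] = 34 − 33/8 = 239/8.
Numerically: ≈ 29.875000.
(This is only a lower bound; the true E[α(G)] may be larger.)

E[α(G)] ≥ 239/8 ≈ 29.875000.


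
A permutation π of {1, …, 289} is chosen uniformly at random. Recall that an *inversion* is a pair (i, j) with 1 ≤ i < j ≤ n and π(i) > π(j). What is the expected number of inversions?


Write X = Σ X_I over the C(289, 2) = 41616 pairs i < j, with X_I the indicator of one inversion.
There are 41616 indicators.
For each fixed pair i < j, the values π(i) and π(j) are two distinct elements of {1, …, 289} in uniformly random order; by symmetry P[π(i) > π(j)] = 1/2.
By linearity: E[X] = 41616 · (1/2) = C(289, 2) · (1/2) = 41616/2 = 20808 ≈ 20808.00000.

E[X] = 20808 = 20808.00000.


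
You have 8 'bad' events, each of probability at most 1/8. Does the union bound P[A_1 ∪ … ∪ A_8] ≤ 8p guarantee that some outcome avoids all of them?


Union bound: P[∪_{i=1}^{8} A_i] ≤ Σ_i P[A_i] ≤ 8·p = 8·(1/8) = 1.
Numerically: 1 ≈ 1.0000.
Is 1 < 1? NO.
Since the bound 1 is ≥ 1, the union bound is uninformative here; it does NOT by itself certify existence.

8·p = 1 ≈ 1.0000; existence NOT certified by the union bound.


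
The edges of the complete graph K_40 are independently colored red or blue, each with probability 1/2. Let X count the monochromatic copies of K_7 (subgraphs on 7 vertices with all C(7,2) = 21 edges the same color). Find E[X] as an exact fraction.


Let X = Σ_S X_S over the C(40, 7) = 18643560 subsets S of size 7, where X_S = 1 if the K_7 on S is monochromatic.
For a fixed S, the K_7 on S has C(7, 2) = 21 edges. P[all 21 edges red] = (1/2)^21, and likewise for blue, so P[monochromatic] = 2·(1/2)^21 = 2^{1 − 21} = 1/1048576.
Summing: E[X] = C(40, 7) · 2^{1 − 21} = 18643560 · 1/1048576 = 2330445/131072.
Numerically: E[X] ≈ 17.7799.

E[X] = C(40,7)·2^(1−C(7,2)) = 2330445/131072 ≈ 17.7799.


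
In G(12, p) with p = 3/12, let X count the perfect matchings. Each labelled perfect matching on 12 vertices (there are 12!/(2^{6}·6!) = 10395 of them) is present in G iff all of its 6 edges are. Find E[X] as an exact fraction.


K_12 has 12!/(2^{6}·6!) = 10395 labelled perfect matchings.
For each such perfect matching H, let X_H = 1 if all 6 edges of H are present in G. Then P[X_H = 1] = p^{6} = (1/4)^{6} = 1/4096.
Summing the indicators: E[X] = Σ_H E[X_H] = 10395 · p^{6} = 10395 · 1/4096 = 10395/4096.
Numerically: E[X] ≈ 2.54.

E[X] = 10395 · (1/4)^{6} = 10395/4096 ≈ 2.54.


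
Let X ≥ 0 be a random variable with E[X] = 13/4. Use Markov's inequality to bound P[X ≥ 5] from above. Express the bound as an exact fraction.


μ = E[X] = 13/4, a = 5.
Markov: P[X ≥ 5] ≤ μ/a = (13/4)/5 = 13/20.
Numerically: ≈ 0.650.
(Since a = 5 > μ = 3.250, the bound 13/20 is < 1 and informative.)

P[X ≥ 5] ≤ 13/20 ≈ 0.650.


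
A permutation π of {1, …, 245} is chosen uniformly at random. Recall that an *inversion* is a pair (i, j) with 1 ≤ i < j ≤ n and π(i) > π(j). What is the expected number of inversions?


Write X = Σ X_I over the C(245, 2) = 29890 pairs i < j, with X_I the indicator of one inversion.
There are 29890 indicators.
For each fixed pair i < j, the values π(i) and π(j) are two distinct elements of {1, …, 245} in uniformly random order; by symmetry P[π(i) > π(j)] = 1/2.
By linearity: E[X] = 29890 · (1/2) = C(245, 2) · (1/2) = 29890/2 = 14945 ≈ 14945.00000.

E[X] = 14945 = 14945.00000.


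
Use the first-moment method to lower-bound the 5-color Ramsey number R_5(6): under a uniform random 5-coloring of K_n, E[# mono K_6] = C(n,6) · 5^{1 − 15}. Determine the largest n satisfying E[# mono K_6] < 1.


We need C(n, 6) · 5^{1 − 15} < 1, i.e. C(n, 6) < 5^{15 − 1} = 6103515625.
Check values of n near the boundary:
  n = 124: C(124, 6) = 4465475476; 4465475476 < 6103515625? YES
  n = 125: C(125, 6) = 4690625500; 4690625500 < 6103515625? YES
  n = 126: C(126, 6) = 4925156775; 4925156775 < 6103515625? YES
  n = 127: C(127, 6) = 5169379425; 5169379425 < 6103515625? YES
  n = 128: C(128, 6) = 5423611200; 5423611200 < 6103515625? YES
  n = 129: C(129, 6) = 5688177600; 5688177600 < 6103515625? YES
  n = 130: C(130, 6) = 5963412000; 5963412000 < 6103515625? YES
  n = 131: C(131, 6) = 6249655776; 6249655776 < 6103515625? NO
The largest n with C(n, 6) < 6103515625 is n = 130 (where E[X] = 47707296/48828125 ≈ 0.9770454). Hence R_5(6) > 130, i.e. R_5(6) ≥ 131.

Largest n = 130; hence R_5(6) > 130.


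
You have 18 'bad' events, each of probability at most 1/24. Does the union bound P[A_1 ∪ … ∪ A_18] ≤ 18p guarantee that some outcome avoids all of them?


Union bound: P[∪_{i=1}^{18} A_i] ≤ Σ_i P[A_i] ≤ 18·p = 18·(1/24) = 3/4.
Numerically: 3/4 ≈ 0.7500000.
Is 3/4 < 1? YES.
Since P[∪ A_i] ≤ 3/4 < 1, the complement has P[∩ A_i^c] ≥ 1 − 3/4 = 1/4 > 0, so some outcome avoids every A_i.

18·p = 3/4 ≈ 0.7500000; existence CERTIFIED by the union bound.


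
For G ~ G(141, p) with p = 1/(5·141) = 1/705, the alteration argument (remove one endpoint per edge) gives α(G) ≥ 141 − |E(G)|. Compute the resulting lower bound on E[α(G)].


E[|E(G)|] = C(141, 2)·p = 9870 · (1/705) = 14.
E[α(G)] ≥ n − E[|E(G)|] = 141 − 14 = 127.
Numerically: ≈ 127.0000.
(This is only a lower bound; the true E[α(G)] may be larger.)

E[α(G)] ≥ 127 ≈ 127.0000.


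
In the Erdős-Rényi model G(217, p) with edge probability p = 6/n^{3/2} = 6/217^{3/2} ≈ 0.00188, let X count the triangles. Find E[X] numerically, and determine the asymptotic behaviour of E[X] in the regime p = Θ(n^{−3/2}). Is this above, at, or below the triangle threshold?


Number of potential triangles: C(217, 3) = 1679580.
Each occurs with probability p³ ≈ (0.00188)³ ≈ 6.61279e-09.
By linearity: E[X] = C(217, 3)·p³ ≈ 1679580 · 6.61279e-09 ≈ 0.011.
Since α = 3/2 > 1, p = c/n^{3/2} = o(1/n) is below the triangle threshold p ~ 1/n. Asymptotically E[X] ~ (c³/6)·n^{3(1−α)} = (6³/6)·n^{-1.5} → 0, so by Markov's inequality G has no triangles w.h.p.

E[X] ≈ 0.011; in regime p = Θ(1/n^{3/2}) E[X] tends to 0 (below the triangle threshold p ~ 1/n).


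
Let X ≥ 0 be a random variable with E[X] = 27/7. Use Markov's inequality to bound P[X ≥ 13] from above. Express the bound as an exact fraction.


μ = E[X] = 27/7, a = 13.
Markov: P[X ≥ 13] ≤ μ/a = (27/7)/13 = 27/91.
Numerically: ≈ 0.297.
(Since a = 13 > μ = 3.857, the bound 27/91 is < 1 and informative.)

P[X ≥ 13] ≤ 27/91 ≈ 0.297.


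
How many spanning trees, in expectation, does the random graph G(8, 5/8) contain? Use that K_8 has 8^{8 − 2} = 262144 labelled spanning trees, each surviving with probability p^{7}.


K_8 has 8^{8 − 2} = 262144 labelled spanning trees.
For each such spanning tree H, let X_H = 1 if all 7 edges of H are present in G. Then P[X_H = 1] = p^{7} = (5/8)^{7} = 78125/2097152.
By linearity: E[X] = Σ_H E[X_H] = 262144 · p^{7} = 262144 · 78125/2097152 = 78125/8.
Numerically: E[X] ≈ 9765.6.

E[X] = 262144 · (5/8)^{7} = 78125/8 ≈ 9765.6.


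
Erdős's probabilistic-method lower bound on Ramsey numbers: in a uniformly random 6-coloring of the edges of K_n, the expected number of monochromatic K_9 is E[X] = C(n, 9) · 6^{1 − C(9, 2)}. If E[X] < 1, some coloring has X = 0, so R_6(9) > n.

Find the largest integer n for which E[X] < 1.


We need C(n, 9) · 6^{1 − 36} < 1, i.e. C(n, 9) < 6^{36 − 1} = 1719070799748422591028658176.
Check values of n near the boundary:
  n = 4403: C(4403, 9) = 1699894433046281918452233150; 1699894433046281918452233150 < 1719070799748422591028658176? YES
  n = 4404: C(4404, 9) = 1703375445537161676647015880; 1703375445537161676647015880 < 1719070799748422591028658176? YES
  n = 4405: C(4405, 9) = 1706862792900636302463627150; 1706862792900636302463627150 < 1719070799748422591028658176? YES
  n = 4406: C(4406, 9) = 1710356485221788389505285700; 1710356485221788389505285700 < 1719070799748422591028658176? YES
  n = 4407: C(4407, 9) = 1713856532599459170657070050; 1713856532599459170657070050 < 1719070799748422591028658176? YES
  n = 4408: C(4408, 9) = 1717362945146264156457459600; 1717362945146264156457459600 < 1719070799748422591028658176? YES
  n = 4409: C(4409, 9) = 1720875732988608787686577131; 1720875732988608787686577131 < 1719070799748422591028658176? NO
The largest n with C(n, 9) < 1719070799748422591028658176 is n = 4408 (where E[X] = 35778394690547169926197075/35813974994758803979763712 ≈ 0.9990). Hence R_6(9) > 4408, i.e. R_6(9) ≥ 4409.

Largest n = 4408; hence R_6(9) > 4408.


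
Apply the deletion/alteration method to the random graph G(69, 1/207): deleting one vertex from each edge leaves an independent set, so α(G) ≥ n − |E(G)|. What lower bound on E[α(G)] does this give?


E[|E(G)|] = C(69, 2)·p = 2346 · (1/207) = 34/3.
E[α(G)] ≥ n − E[|E(G)|] = 69 − 34/3 = 173/3.
Numerically: ≈ 57.66667.
(This is only a lower bound; the true E[α(G)] may be larger.)

E[α(G)] ≥ 173/3 ≈ 57.66667.


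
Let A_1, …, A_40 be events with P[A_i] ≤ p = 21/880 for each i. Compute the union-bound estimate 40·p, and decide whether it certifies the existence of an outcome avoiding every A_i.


Union bound: P[∪_{i=1}^{40} A_i] ≤ Σ_i P[A_i] ≤ 40·p = 40·(21/880) = 21/22.
Numerically: 21/22 ≈ 0.9545455.
Is 21/22 < 1? YES.
Since P[∪ A_i] ≤ 21/22 < 1, the complement has P[∩ A_i^c] ≥ 1 − 21/22 = 1/22 > 0, so some outcome avoids every A_i.

40·p = 21/22 ≈ 0.9545455; existence CERTIFIED by the union bound.


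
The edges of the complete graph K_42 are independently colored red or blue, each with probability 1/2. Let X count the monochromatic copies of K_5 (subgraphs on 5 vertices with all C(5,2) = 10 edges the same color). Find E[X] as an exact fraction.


Let X = Σ_S X_S over the C(42, 5) = 850668 subsets S of size 5, where X_S = 1 if the K_5 on S is monochromatic.
For a fixed S, the K_5 on S has C(5, 2) = 10 edges. P[all 10 edges red] = (1/2)^10, and likewise for blue, so P[monochromatic] = 2·(1/2)^10 = 2^{1 − 10} = 1/512.
By linearity of expectation: E[X] = C(42, 5) · 2^{1 − 10} = 850668 · 1/512 = 212667/128.
Numerically: E[X] ≈ 1661.460938.

E[X] = C(42,5)·2^(1−C(5,2)) = 212667/128 ≈ 1661.460938.


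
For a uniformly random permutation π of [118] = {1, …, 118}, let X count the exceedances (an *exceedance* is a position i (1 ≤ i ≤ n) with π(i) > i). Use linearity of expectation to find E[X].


Write X = Σ_{i=1}^{118} X_i, where X_i = 1_{π(i) > i}.
For each fixed i, π(i) is uniform over {1, …, 118} (marginal of a uniform permutation), so P[π(i) > i] = (n − i)/n. Summing: Σ_{i=1}^{118} (n − i)/n = (0 + 1 + … + 117)/118 = 118(118 − 1)/(2·118) = (118 − 1)/2.
Hence E[X] = Σ_{i=1}^{118} (118 − i)/118 = 117/2 ≈ 58.5000.

E[X] = 117/2 = 58.5000.


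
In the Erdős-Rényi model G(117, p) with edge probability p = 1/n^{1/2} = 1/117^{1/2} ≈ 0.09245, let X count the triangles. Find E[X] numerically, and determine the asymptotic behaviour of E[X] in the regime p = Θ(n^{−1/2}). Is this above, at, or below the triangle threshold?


Number of potential triangles: C(117, 3) = 260130.
Each occurs with probability p³ ≈ (0.09245)³ ≈ 7.901712e-04.
By linearity: E[X] = C(117, 3)·p³ ≈ 260130 · 7.901712e-04 ≈ 205.5472.
Since α = 1/2 < 1, p = c/n^{1/2} ≫ 1/n is above the triangle threshold p ~ 1/n. Asymptotically E[X] ~ (c³/6)·n^{3(1−α)} = (1³/6)·n^{1.5} → ∞; triangles are abundant w.h.p.

E[X] ≈ 205.5472; in regime p = Θ(1/n^{1/2}) E[X] diverges (above the triangle threshold p ~ 1/n).


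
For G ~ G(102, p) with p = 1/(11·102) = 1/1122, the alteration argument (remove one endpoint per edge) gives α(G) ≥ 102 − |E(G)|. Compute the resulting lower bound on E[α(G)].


E[|E(G)|] = C(102, 2)·p = 5151 · (1/1122) = 101/22.
E[α(G)] ≥ n − E[|E(G)|] = 102 − 101/22 = 2143/22.
Numerically: ≈ 97.40909.
(This is only a lower bound; the true E[α(G)] may be larger.)

E[α(G)] ≥ 2143/22 ≈ 97.40909.


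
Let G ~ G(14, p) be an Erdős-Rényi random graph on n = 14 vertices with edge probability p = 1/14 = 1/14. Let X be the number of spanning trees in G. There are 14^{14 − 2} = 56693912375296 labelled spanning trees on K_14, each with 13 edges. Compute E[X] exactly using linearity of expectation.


K_14 has 14^{14 − 2} = 56693912375296 labelled spanning trees.
For each such spanning tree H, let X_H = 1 if all 13 edges of H are present in G. Then P[X_H = 1] = p^{13} = (1/14)^{13} = 1/793714773254144.
By linearity of expectation: E[X] = Σ_H E[X_H] = 56693912375296 · p^{13} = 56693912375296 · 1/793714773254144 = 1/14.
Numerically: E[X] ≈ 0.0714286.

E[X] = 56693912375296 · (1/14)^{13} = 1/14 ≈ 0.0714286.


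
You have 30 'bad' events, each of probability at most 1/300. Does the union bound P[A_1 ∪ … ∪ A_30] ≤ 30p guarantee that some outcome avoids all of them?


Union bound: P[∪_{i=1}^{30} A_i] ≤ Σ_i P[A_i] ≤ 30·p = 30·(1/300) = 1/10.
Numerically: 1/10 ≈ 0.100.
Is 1/10 < 1? YES.
Since P[∪ A_i] ≤ 1/10 < 1, the complement has P[∩ A_i^c] ≥ 1 − 1/10 = 9/10 > 0, so some outcome avoids every A_i.

30·p = 1/10 ≈ 0.100; existence CERTIFIED by the union bound.


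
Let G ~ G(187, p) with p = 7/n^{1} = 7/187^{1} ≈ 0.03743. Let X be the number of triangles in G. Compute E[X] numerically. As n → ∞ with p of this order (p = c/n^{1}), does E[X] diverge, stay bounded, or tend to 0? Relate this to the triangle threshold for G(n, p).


Number of potential triangles: C(187, 3) = 1072445.
Each occurs with probability p³ ≈ (0.03743)³ ≈ 5.245288e-05.
By linearity: E[X] = C(187, 3)·p³ ≈ 1072445 · 5.245288e-05 ≈ 56.2528.
Here α = 1, so p = 7/n is exactly at the triangle threshold p ~ 1/n. Asymptotically E[X] → c³/6 = 7³/6 = 343/6 ≈ 57.1667, a bounded constant. In this regime the triangle count is asymptotically Poisson(c³/6).

E[X] ≈ 56.2528; in regime p = Θ(1/n^{1}) E[X] stays bounded (at the triangle threshold p ~ 1/n).


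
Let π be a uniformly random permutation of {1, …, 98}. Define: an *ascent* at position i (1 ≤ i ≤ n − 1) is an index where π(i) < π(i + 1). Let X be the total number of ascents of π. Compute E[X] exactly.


Write X = Σ X_I over i = 1, …, 97, with X_I the indicator of one ascent.
There are 97 indicators.
For each fixed i, the pair (π(i), π(i+1)) is a uniformly random ordered pair of distinct values from {1, …, 98}; by symmetry P[π(i) < π(i+1)] = 1/2.
By linearity: E[X] = 97 · (1/2) = (98 − 1) · (1/2) = 97/2 ≈ 48.500000.

E[X] = 97/2 = 48.500000.


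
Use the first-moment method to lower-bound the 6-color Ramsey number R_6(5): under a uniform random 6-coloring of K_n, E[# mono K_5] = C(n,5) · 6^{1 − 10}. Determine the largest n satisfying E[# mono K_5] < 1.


We need C(n, 5) · 6^{1 − 10} < 1, i.e. C(n, 5) < 6^{10 − 1} = 10077696.
Check values of n near the boundary:
  n = 61: C(61, 5) = 5949147; 5949147 < 10077696? YES
  n = 62: C(62, 5) = 6471002; 6471002 < 10077696? YES
  n = 63: C(63, 5) = 7028847; 7028847 < 10077696? YES
  n = 64: C(64, 5) = 7624512; 7624512 < 10077696? YES
  n = 65: C(65, 5) = 8259888; 8259888 < 10077696? YES
  n = 66: C(66, 5) = 8936928; 8936928 < 10077696? YES
  n = 67: C(67, 5) = 9657648; 9657648 < 10077696? YES
  n = 68: C(68, 5) = 10424128; 10424128 < 10077696? NO
  n = 69: C(69, 5) = 11238513; 11238513 < 10077696? NO
The largest n with C(n, 5) < 10077696 is n = 67 (where E[X] = 67067/69984 ≈ 0.9583190). Hence R_6(5) > 67, i.e. R_6(5) ≥ 68.

Largest n = 67; hence R_6(5) > 67.


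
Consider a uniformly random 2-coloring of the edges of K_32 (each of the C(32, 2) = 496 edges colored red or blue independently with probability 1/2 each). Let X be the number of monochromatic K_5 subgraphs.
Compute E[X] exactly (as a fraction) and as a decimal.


Let X = Σ_S X_S over the C(32, 5) = 201376 subsets S of size 5, where X_S = 1 if the K_5 on S is monochromatic.
For a fixed S, the K_5 on S has C(5, 2) = 10 edges. P[all 10 edges red] = (1/2)^10, and likewise for blue, so P[monochromatic] = 2·(1/2)^10 = 2^{1 − 10} = 1/512.
Summing: E[X] = C(32, 5) · 2^{1 − 10} = 201376 · 1/512 = 6293/16.
Numerically: E[X] ≈ 393.312500.

E[X] = C(32,5)·2^(1−C(5,2)) = 6293/16 ≈ 393.312500.


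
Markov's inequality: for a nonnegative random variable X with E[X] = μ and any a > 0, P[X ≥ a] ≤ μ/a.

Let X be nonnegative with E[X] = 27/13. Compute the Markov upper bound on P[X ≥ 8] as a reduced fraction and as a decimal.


μ = E[X] = 27/13, a = 8.
Markov: P[X ≥ 8] ≤ μ/a = (27/13)/8 = 27/104.
Numerically: ≈ 0.259615.
(Since a = 8 > μ = 2.076923, the bound 27/104 is < 1 and informative.)

P[X ≥ 8] ≤ 27/104 ≈ 0.259615.


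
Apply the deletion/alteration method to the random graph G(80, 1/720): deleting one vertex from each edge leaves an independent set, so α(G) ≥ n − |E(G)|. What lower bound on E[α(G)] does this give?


E[|E(G)|] = C(80, 2)·p = 3160 · (1/720) = 79/18.
E[α(G)] ≥ n − E[|E(G)|] = 80 − 79/18 = 1361/18.
Numerically: ≈ 75.61111.
(This is only a lower bound; the true E[α(G)] may be larger.)

E[α(G)] ≥ 1361/18 ≈ 75.61111.


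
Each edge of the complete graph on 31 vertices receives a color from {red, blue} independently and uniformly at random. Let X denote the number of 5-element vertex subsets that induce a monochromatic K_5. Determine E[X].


Let X = Σ_S X_S over the C(31, 5) = 169911 subsets S of size 5, where X_S = 1 if the K_5 on S is monochromatic.
For a fixed S, the K_5 on S has C(5, 2) = 10 edges. P[all 10 edges red] = (1/2)^10, and likewise for blue, so P[monochromatic] = 2·(1/2)^10 = 2^{1 − 10} = 1/512.
By linearity of expectation: E[X] = C(31, 5) · 2^{1 − 10} = 169911 · 1/512 = 169911/512.
Numerically: E[X] ≈ 331.85742.

E[X] = C(31,5)·2^(1−C(5,2)) = 169911/512 ≈ 331.85742.


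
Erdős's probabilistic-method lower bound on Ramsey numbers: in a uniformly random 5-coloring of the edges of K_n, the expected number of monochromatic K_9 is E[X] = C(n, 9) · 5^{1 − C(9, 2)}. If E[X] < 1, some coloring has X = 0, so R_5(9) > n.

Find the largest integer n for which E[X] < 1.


We need C(n, 9) · 5^{1 − 36} < 1, i.e. C(n, 9) < 5^{36 − 1} = 2910383045673370361328125.
Check values of n near the boundary:
  n = 2168: C(2168, 9) = 2867804175977929537095120; 2867804175977929537095120 < 2910383045673370361328125? YES
  n = 2169: C(2169, 9) = 2879753360044504243499683; 2879753360044504243499683 < 2910383045673370361328125? YES
  n = 2170: C(2170, 9) = 2891746779868845075610510; 2891746779868845075610510 < 2910383045673370361328125? YES
  n = 2171: C(2171, 9) = 2903784578674959601827205; 2903784578674959601827205 < 2910383045673370361328125? YES
  n = 2172: C(2172, 9) = 2915866900084148060642020; 2915866900084148060642020 < 2910383045673370361328125? NO
  n = 2173: C(2173, 9) = 2927993888115921319674265; 2927993888115921319674265 < 2910383045673370361328125? NO
The largest n with C(n, 9) < 2910383045673370361328125 is n = 2171 (where E[X] = 580756915734991920365441/582076609134674072265625 ≈ 0.997733). Hence R_5(9) > 2171, i.e. R_5(9) ≥ 2172.

Largest n = 2171; hence R_5(9) > 2171.


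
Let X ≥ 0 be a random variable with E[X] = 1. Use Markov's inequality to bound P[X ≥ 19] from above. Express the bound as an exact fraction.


μ = E[X] = 1, a = 19.
Markov: P[X ≥ 19] ≤ μ/a = (1)/19 = 1/19.
Numerically: ≈ 0.053.
(Since a = 19 > μ = 1.000, the bound 1/19 is < 1 and informative.)

P[X ≥ 19] ≤ 1/19 ≈ 0.053.


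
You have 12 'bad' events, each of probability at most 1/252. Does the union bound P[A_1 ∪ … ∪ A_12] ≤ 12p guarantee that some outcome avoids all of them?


Union bound: P[∪_{i=1}^{12} A_i] ≤ Σ_i P[A_i] ≤ 12·p = 12·(1/252) = 1/21.
Numerically: 1/21 ≈ 0.047619.
Is 1/21 < 1? YES.
Since P[∪ A_i] ≤ 1/21 < 1, the complement has P[∩ A_i^c] ≥ 1 − 1/21 = 20/21 > 0, so some outcome avoids every A_i.

12·p = 1/21 ≈ 0.047619; existence CERTIFIED by the union bound.


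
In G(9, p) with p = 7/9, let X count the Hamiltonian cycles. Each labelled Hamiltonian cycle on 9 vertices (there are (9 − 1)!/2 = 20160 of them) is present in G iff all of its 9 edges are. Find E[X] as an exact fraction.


K_9 has (9 − 1)!/2 = 20160 labelled Hamiltonian cycles.
For each such Hamiltonian cycle H, let X_H = 1 if all 9 edges of H are present in G. Then P[X_H = 1] = p^{9} = (7/9)^{9} = 40353607/387420489.
By linearity: E[X] = Σ_H E[X_H] = 20160 · p^{9} = 20160 · 40353607/387420489 = 90392079680/43046721.
Numerically: E[X] ≈ 2099.9.

E[X] = 20160 · (7/9)^{9} = 90392079680/43046721 ≈ 2099.9.


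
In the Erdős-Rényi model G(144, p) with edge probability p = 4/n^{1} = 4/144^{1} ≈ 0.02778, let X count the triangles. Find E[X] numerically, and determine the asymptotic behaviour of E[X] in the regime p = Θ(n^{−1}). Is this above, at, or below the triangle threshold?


Number of potential triangles: C(144, 3) = 487344.
Each occurs with probability p³ ≈ (0.02778)³ ≈ 2.143347e-05.
By linearity: E[X] = C(144, 3)·p³ ≈ 487344 · 2.143347e-05 ≈ 10.4455.
Here α = 1, so p = 4/n is exactly at the triangle threshold p ~ 1/n. Asymptotically E[X] → c³/6 = 4³/6 = 32/3 ≈ 10.6667, a bounded constant. In this regime the triangle count is asymptotically Poisson(c³/6).

E[X] ≈ 10.4455; in regime p = Θ(1/n^{1}) E[X] stays bounded (at the triangle threshold p ~ 1/n).


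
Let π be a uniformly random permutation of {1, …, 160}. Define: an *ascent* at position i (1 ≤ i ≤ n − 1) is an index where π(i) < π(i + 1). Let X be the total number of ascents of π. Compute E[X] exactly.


Write X = Σ X_I over i = 1, …, 159, with X_I the indicator of one ascent.
There are 159 indicators.
For each fixed i, the pair (π(i), π(i+1)) is a uniformly random ordered pair of distinct values from {1, …, 160}; by symmetry P[π(i) < π(i+1)] = 1/2.
By linearity: E[X] = 159 · (1/2) = (160 − 1) · (1/2) = 159/2 ≈ 79.50000.

E[X] = 159/2 = 79.50000.


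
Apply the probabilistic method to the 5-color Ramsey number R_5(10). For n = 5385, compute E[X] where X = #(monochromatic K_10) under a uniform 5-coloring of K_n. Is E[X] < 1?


E[X] = C(5385, 10) · 5^{1 − 45} = 5603542957245638044321604098176 · 5^{−44} = 5603542957245638044321604098176/5684341886080801486968994140625.
As a reduced fraction: E[X] = 5603542957245638044321604098176/5684341886080801486968994140625 ≈ 0.9858.
Is E[X] < 1? YES.
Since E[X] < 1, there exists a 5-coloring of K_{5385} with no monochromatic K_10; hence R_5(10) > 5385.

E[X] = 5603542957245638044321604098176/5684341886080801486968994140625 ≈ 0.9858; E[X] < 1, so R_5(10) > 5385.


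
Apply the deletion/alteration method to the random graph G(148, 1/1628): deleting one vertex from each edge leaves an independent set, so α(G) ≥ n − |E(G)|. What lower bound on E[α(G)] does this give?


E[|E(G)|] = C(148, 2)·p = 10878 · (1/1628) = 147/22.
E[α(G)] ≥ n − E[|E(G)|] = 148 − 147/22 = 3109/22.
Numerically: ≈ 141.3182.
(This is only a lower bound; the true E[α(G)] may be larger.)

E[α(G)] ≥ 3109/22 ≈ 141.3182.


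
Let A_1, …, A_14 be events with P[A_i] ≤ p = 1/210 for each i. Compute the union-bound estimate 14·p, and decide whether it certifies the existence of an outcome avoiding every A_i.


Union bound: P[∪_{i=1}^{14} A_i] ≤ Σ_i P[A_i] ≤ 14·p = 14·(1/210) = 1/15.
Numerically: 1/15 ≈ 0.06667.
Is 1/15 < 1? YES.
Since P[∪ A_i] ≤ 1/15 < 1, the complement has P[∩ A_i^c] ≥ 1 − 1/15 = 14/15 > 0, so some outcome avoids every A_i.

14·p = 1/15 ≈ 0.06667; existence CERTIFIED by the union bound.


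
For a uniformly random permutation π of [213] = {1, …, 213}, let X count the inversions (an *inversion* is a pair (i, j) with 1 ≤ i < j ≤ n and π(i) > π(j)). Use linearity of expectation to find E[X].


Write X = Σ X_I over the C(213, 2) = 22578 pairs i < j, with X_I the indicator of one inversion.
There are 22578 indicators.
For each fixed pair i < j, the values π(i) and π(j) are two distinct elements of {1, …, 213} in uniformly random order; by symmetry P[π(i) > π(j)] = 1/2.
By linearity: E[X] = 22578 · (1/2) = C(213, 2) · (1/2) = 22578/2 = 11289 ≈ 11289.000.

E[X] = 11289 = 11289.000.


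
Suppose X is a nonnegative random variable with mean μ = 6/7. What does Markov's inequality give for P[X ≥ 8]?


μ = E[X] = 6/7, a = 8.
Markov: P[X ≥ 8] ≤ μ/a = (6/7)/8 = 3/28.
Numerically: ≈ 0.107.
(Since a = 8 > μ = 0.857, the bound 3/28 is < 1 and informative.)

P[X ≥ 8] ≤ 3/28 ≈ 0.107.


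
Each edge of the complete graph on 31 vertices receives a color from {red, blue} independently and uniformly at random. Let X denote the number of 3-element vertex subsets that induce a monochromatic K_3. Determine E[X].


Let X = Σ_S X_S over the C(31, 3) = 4495 subsets S of size 3, where X_S = 1 if the K_3 on S is monochromatic.
For a fixed S, the K_3 on S has C(3, 2) = 3 edges. P[all 3 edges red] = (1/2)^3, and likewise for blue, so P[monochromatic] = 2·(1/2)^3 = 2^{1 − 3} = 1/4.
By linearity: E[X] = C(31, 3) · 2^{1 − 3} = 4495 · 1/4 = 4495/4.
Numerically: E[X] ≈ 1123.750.

E[X] = C(31,3)·2^(1−C(3,2)) = 4495/4 ≈ 1123.750.


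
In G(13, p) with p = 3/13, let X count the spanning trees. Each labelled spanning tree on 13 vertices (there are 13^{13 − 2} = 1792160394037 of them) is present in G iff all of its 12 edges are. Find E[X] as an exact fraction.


K_13 has 13^{13 − 2} = 1792160394037 labelled spanning trees.
For each such spanning tree H, let X_H = 1 if all 12 edges of H are present in G. Then P[X_H = 1] = p^{12} = (3/13)^{12} = 531441/23298085122481.
By linearity: E[X] = Σ_H E[X_H] = 1792160394037 · p^{12} = 1792160394037 · 531441/23298085122481 = 531441/13.
Numerically: E[X] ≈ 4.09e+04.

E[X] = 1792160394037 · (3/13)^{12} = 531441/13 ≈ 4.09e+04.


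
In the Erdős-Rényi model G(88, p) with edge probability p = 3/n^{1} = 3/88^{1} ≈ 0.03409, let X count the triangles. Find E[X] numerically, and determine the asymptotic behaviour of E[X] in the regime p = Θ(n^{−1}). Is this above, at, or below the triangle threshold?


Number of potential triangles: C(88, 3) = 109736.
Each occurs with probability p³ ≈ (0.03409)³ ≈ 3.962012e-05.
By linearity: E[X] = C(88, 3)·p³ ≈ 109736 · 3.962012e-05 ≈ 4.3478.
Here α = 1, so p = 3/n is exactly at the triangle threshold p ~ 1/n. Asymptotically E[X] → c³/6 = 3³/6 = 9/2 ≈ 4.5000, a bounded constant. In this regime the triangle count is asymptotically Poisson(c³/6).

E[X] ≈ 4.3478; in regime p = Θ(1/n^{1}) E[X] stays bounded (at the triangle threshold p ~ 1/n).


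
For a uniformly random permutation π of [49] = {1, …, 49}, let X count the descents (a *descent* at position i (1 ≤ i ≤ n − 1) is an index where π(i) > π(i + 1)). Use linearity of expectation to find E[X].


Write X = Σ X_I over i = 1, …, 48, with X_I the indicator of one descent.
There are 48 indicators.
For each fixed i, the pair (π(i), π(i+1)) is a uniformly random ordered pair of distinct values from {1, …, 49}; by symmetry P[π(i) > π(i+1)] = 1/2.
By linearity: E[X] = 48 · (1/2) = (49 − 1) · (1/2) = 24 ≈ 24.000000.

E[X] = 24 = 24.000000.


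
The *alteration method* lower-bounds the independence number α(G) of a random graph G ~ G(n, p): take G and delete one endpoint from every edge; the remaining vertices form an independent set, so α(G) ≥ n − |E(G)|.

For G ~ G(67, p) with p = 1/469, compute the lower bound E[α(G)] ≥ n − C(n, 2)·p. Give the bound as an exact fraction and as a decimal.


E[|E(G)|] = C(67, 2)·p = 2211 · (1/469) = 33/7.
E[α(G)] ≥ n − E[|E(G)|] = 67 − 33/7 = 436/7.
Numerically: ≈ 62.285714.
(This is only a lower bound; the true E[α(G)] may be larger.)

E[α(G)] ≥ 436/7 ≈ 62.285714.
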